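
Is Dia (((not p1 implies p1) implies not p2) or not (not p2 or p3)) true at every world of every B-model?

Invalid (countermodel exists)

Tableau for the negation not Dia (((not p1 implies p1) implies not p2) or not (not p2 or p3)):
1. not Dia (((not p1 implies p1) implies not p2) or not (not p2 or p3)), u
2. not (((not p1 implies p1) implies not p2) or not (not p2 or p3)), u   [neg-Dia-rule on 1 via uRu]
3. not ((not p1 implies p1) implies not p2), u   [neg-or-rule on 2]
4. not p2 or p3, u   [neg-or-rule on 2]
5. not p1 implies p1, u   [neg-implies-rule on 3]
6. p2, u   [neg-implies-rule on 3]
7. p3, u   [or-rule on 4 (branches; this branch)]
8. p1, u   [implies-rule on 5 (branches; this branch)]
Accessibility: uRu
The negation has an open branch (countermodel exists).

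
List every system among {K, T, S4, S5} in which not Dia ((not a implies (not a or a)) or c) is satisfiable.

K

T-tableau for the formula:
1. not Dia ((not a implies (not a or a)) or c), w0
2. not ((not a implies (not a or a)) or c), w0
3. not (not a implies (not a or a)), w0
4. not c, w0
5. not a, w0
6. not (not a or a), w0
7. a, w0
Accessibility: w0Rw0
Branch closes: a and not a both at w0.
Every branch closes (one shown): unsatisfiable in T, hence also in S4, S5 (every S4/S5-frame is a T-frame).
K-tableau for the formula:
1. not Dia ((not a implies (not a or a)) or c), w0
Complete open branch: satisfiable in K.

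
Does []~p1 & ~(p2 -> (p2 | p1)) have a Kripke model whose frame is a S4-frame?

1. []~p1 & ~(p2 -> (p2 | p1)), 0
2. []~p1, 0   [&-rule on 1]
3. ~(p2 -> (p2 | p1)), 0   [&-rule on 1]
4. p2, 0   [~->-rule on 3]
5. ~(p2 | p1), 0   [~->-rule on 3]
6. ~p2, 0   [~|-rule on 5]
7. ~p1, 0   [~|-rule on 5]
Accessibility: 0R0
Branch closes: p2 and ~p2 both at 0.
Every branch closes; the branch above is one of them.

No, unsatisfiable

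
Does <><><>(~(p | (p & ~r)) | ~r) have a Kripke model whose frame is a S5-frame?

Satisfiable (open branch found)

1. <><><>(~(p | (p & ~r)) | ~r), 0
2. <><>(~(p | (p & ~r)) | ~r), 1
3. <>(~(p | (p & ~r)) | ~r), 2
4. ~(p | (p & ~r)) | ~r, 3
5. ~r, 3
Accessibility: 0R0, 0R1, 0R2, 0R3, 1R0, 1R1, 1R2, 1R3, 2R0, 2R1, 2R2, 2R3, 3R0, 3R1, 3R2, 3R3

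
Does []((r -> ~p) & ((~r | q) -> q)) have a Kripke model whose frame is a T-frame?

1. []((r -> ~p) & ((~r | q) -> q)), w0
2. (r -> ~p) & ((~r | q) -> q), w0
3. r -> ~p, w0
4. (~r | q) -> q, w0
5. ~p, w0
6. q, w0
Accessibility: w0Rw0

Satisfiable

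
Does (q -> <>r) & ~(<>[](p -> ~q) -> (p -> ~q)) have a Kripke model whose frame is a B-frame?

Unsatisfiable (every branch closes)

1. (q -> <>r) & ~(<>[](p -> ~q) -> (p -> ~q)), 0
2. q -> <>r, 0   [&-rule on 1]
3. ~(<>[](p -> ~q) -> (p -> ~q)), 0   [&-rule on 1]
4. <>[](p -> ~q), 0   [~->-rule on 3]
5. ~(p -> ~q), 0   [~->-rule on 3]
6. p, 0   [~->-rule on 5]
7. q, 0   [~->-rule on 5]
8. <>r, 0   [->-rule on 2 (branches; this branch)]
9. [](p -> ~q), 1   [<>-rule on 4: fresh world 1, 0R1]
10. p -> ~q, 0   [[]-rule on 9 via 1R0]
11. p -> ~q, 1   [[]-rule on 9 via 1R1]
12. ~q, 0   [->-rule on 10 (branches; this branch)]
Accessibility: 0R0, 0R1, 1R0, 1R1
Branch closes: q and ~q both at 0.
All branches of the tableau close; one closing branch shown above.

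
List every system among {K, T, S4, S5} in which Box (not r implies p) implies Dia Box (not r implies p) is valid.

T, S4, S5

T-tableau for the negation not (Box (not r implies p) implies Dia Box (not r implies p)):
1. not (Box (not r implies p) implies Dia Box (not r implies p)), u
2. Box (not r implies p), u   [neg-implies-rule on 1]
3. not Dia Box (not r implies p), u   [neg-implies-rule on 1]
4. not r implies p, u   [Box-rule on 2 via uRu]
5. not Box (not r implies p), u   [neg-Dia-rule on 3 via uRu]
6. p, u   [implies-rule on 4 (branches; this branch)]
7. not (not r implies p), v   [neg-Box-rule on 5: fresh world v, uRv]
8. not r, v   [neg-implies-rule on 7]
9. not p, v   [neg-implies-rule on 7]
10. not r implies p, v   [Box-rule on 2 via uRv]
11. not Box (not r implies p), v   [neg-Dia-rule on 3 via uRv]
12. p, v   [implies-rule on 10 (branches; this branch)]
Accessibility: uRu, uRv, vRv
Branch closes: p and not p both at v.
Every branch closes (one shown): valid in T, hence also in S4, S5 (every theorem of T is a theorem of S4 and S5).
K-tableau for the negation not (Box (not r implies p) implies Dia Box (not r implies p)):
1. not (Box (not r implies p) implies Dia Box (not r implies p)), u
2. Box (not r implies p), u   [neg-implies-rule on 1]
3. not Dia Box (not r implies p), u   [neg-implies-rule on 1]
Complete open branch: countermodel on a K-frame, so not valid in K.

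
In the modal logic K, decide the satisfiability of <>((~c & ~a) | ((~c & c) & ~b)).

1. <>((~c & ~a) | ((~c & c) & ~b)), 0
2. (~c & ~a) | ((~c & c) & ~b), 1
3. ~c & ~a, 1
4. ~c, 1
5. ~a, 1
Accessibility: 0R1

Satisfiable (open branch found)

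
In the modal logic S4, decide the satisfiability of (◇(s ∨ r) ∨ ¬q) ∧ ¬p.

1. (◇(s ∨ r) ∨ ¬q) ∧ ¬p, u
2. ◇(s ∨ r) ∨ ¬q, u
3. ¬p, u
4. ¬q, u
Accessibility: uRu

Yes, satisfiable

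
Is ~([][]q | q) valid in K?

No, not valid

Tableau for the negation [][]q | q:
1. [][]q | q, w0
2. q, w0
The negation has an open branch (countermodel exists).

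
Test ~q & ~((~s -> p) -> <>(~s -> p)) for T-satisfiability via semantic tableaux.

No, unsatisfiable

1. ~q & ~((~s -> p) -> <>(~s -> p)), u
2. ~q, u
3. ~((~s -> p) -> <>(~s -> p)), u
4. ~s -> p, u
5. ~<>(~s -> p), u
6. ~(~s -> p), u
7. ~s, u
8. ~p, u
9. p, u
Accessibility: uRu
Branch closes: p and ~p both at u.
(One branch shown.) All branches close.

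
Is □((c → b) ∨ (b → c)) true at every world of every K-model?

Tableau for the negation ¬□((c → b) ∨ (b → c)):
1. ¬□((c → b) ∨ (b → c)), w0
2. ¬((c → b) ∨ (b → c)), w1   [¬□-rule on 1: fresh world w1, w0Rw1]
3. ¬(c → b), w1   [¬∨-rule on 2]
4. ¬(b → c), w1   [¬∨-rule on 2]
5. c, w1   [¬→-rule on 3]
6. ¬b, w1   [¬→-rule on 3]
7. b, w1   [¬→-rule on 4]
8. ¬c, w1   [¬→-rule on 4]
Accessibility: w0Rw1
Branch closes: b and ¬b both at w1.
All branches of the negation close; one closing branch shown above.

Yes, valid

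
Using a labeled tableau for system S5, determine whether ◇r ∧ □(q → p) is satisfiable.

1. ◇r ∧ □(q → p), u
2. ◇r, u   [∧-rule on 1]
3. □(q → p), u   [∧-rule on 1]
4. q → p, u   [□-rule on 3 via uRu]
5. p, u   [→-rule on 4 (branches; this branch)]
6. r, v   [◇-rule on 2: fresh world v, uRv]
7. q → p, v   [□-rule on 3 via uRv]
8. p, v   [→-rule on 7 (branches; this branch)]
Accessibility: uRu, uRv, vRu, vRv

Yes, satisfiable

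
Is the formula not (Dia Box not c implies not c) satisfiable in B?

No, unsatisfiable

1. not (Dia Box not c implies not c), u
2. Dia Box not c, u
3. c, u
4. Box not c, v
5. not c, u
Accessibility: uRu, uRv, vRu, vRv
Branch closes: c and not c both at u.
Every branch closes; the branch above is one of them.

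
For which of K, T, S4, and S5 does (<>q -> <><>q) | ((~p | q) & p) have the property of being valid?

T, S4, S5

K-tableau for the negation ~((<>q -> <><>q) | ((~p | q) & p)):
1. ~((<>q -> <><>q) | ((~p | q) & p)), w0
2. ~(<>q -> <><>q), w0
3. ~((~p | q) & p), w0
4. <>q, w0
5. ~<><>q, w0
6. ~p, w0
7. q, w1
8. ~<>q, w1
Accessibility: w0Rw1
Complete open branch: countermodel on a K-frame, so not valid in K.
T-tableau for the negation ~((<>q -> <><>q) | ((~p | q) & p)):
1. ~((<>q -> <><>q) | ((~p | q) & p)), w0
2. ~(<>q -> <><>q), w0
3. ~((~p | q) & p), w0
4. <>q, w0
5. ~<><>q, w0
6. ~<>q, w0
7. ~q, w0
8. ~(~p | q), w0
9. p, w0
10. q, w1
11. ~<>q, w1
12. ~q, w1
Accessibility: w0Rw0, w0Rw1, w1Rw1
Branch closes: q and ~q both at w1.
Every branch closes (one shown): valid in T, hence also in S4, S5 (every theorem of T is a theorem of S4 and S5).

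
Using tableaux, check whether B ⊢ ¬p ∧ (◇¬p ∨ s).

Not valid

Tableau for the negation ¬(¬p ∧ (◇¬p ∨ s)):
1. ¬(¬p ∧ (◇¬p ∨ s)), w0
2. ¬(◇¬p ∨ s), w0
3. ¬◇¬p, w0
4. ¬s, w0
5. p, w0
Accessibility: w0Rw0
The negation has an open branch (countermodel exists).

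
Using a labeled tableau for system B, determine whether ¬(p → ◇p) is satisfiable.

1. ¬(p → ◇p), 0
2. p, 0
3. ¬◇p, 0
4. ¬p, 0
Accessibility: 0R0
Branch closes: p and ¬p both at 0.
All branches of the tableau close; one closing branch shown above.

Unsatisfiable (every branch closes)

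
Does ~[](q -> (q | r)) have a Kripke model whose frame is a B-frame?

1. ~[](q -> (q | r)), u
2. ~(q -> (q | r)), v   [~[]-rule on 1: fresh world v, uRv]
3. q, v   [~->-rule on 2]
4. ~(q | r), v   [~->-rule on 2]
5. ~q, v   [~|-rule on 4]
6. ~r, v   [~|-rule on 4]
Accessibility: uRu, uRv, vRu, vRv
Branch closes: q and ~q both at v.
(One branch shown.) All branches close.

Unsatisfiable (every branch closes)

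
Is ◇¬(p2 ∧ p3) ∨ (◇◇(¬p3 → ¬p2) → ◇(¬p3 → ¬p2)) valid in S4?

Tableau for the negation ¬(◇¬(p2 ∧ p3) ∨ (◇◇(¬p3 → ¬p2) → ◇(¬p3 → ¬p2))):
1. ¬(◇¬(p2 ∧ p3) ∨ (◇◇(¬p3 → ¬p2) → ◇(¬p3 → ¬p2))), w0
2. ¬◇¬(p2 ∧ p3), w0
3. ¬(◇◇(¬p3 → ¬p2) → ◇(¬p3 → ¬p2)), w0
4. ◇◇(¬p3 → ¬p2), w0
5. ¬◇(¬p3 → ¬p2), w0
6. p2 ∧ p3, w0
7. p2, w0
8. p3, w0
9. ¬(¬p3 → ¬p2), w0
10. ¬p3, w0
Accessibility: w0Rw0
Branch closes: p3 and ¬p3 both at w0.
All branches of the negation close; one closing branch shown above.

Yes, valid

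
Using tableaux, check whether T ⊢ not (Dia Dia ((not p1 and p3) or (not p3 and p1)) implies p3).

Tableau for the negation Dia Dia ((not p1 and p3) or (not p3 and p1)) implies p3:
1. Dia Dia ((not p1 and p3) or (not p3 and p1)) implies p3, w0
2. p3, w0   [implies-rule on 1 (branches; this branch)]
Accessibility: w0Rw0
The negation has an open branch (countermodel exists).

No, not valid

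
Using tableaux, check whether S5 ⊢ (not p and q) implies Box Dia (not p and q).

Yes, valid

Tableau for the negation not ((not p and q) implies Box Dia (not p and q)):
1. not ((not p and q) implies Box Dia (not p and q)), w0
2. not p and q, w0   [neg-implies-rule on 1]
3. not Box Dia (not p and q), w0   [neg-implies-rule on 1]
4. not p, w0   [and-rule on 2]
5. q, w0   [and-rule on 2]
6. not Dia (not p and q), w1   [neg-Box-rule on 3: fresh world w1, w0Rw1]
7. not (not p and q), w0   [neg-Dia-rule on 6 via w1Rw0]
8. not (not p and q), w1   [neg-Dia-rule on 6 via w1Rw1]
9. not q, w0   [neg-and-rule on 7 (branches; this branch)]
Accessibility: w0Rw0, w0Rw1, w1Rw0, w1Rw1
Branch closes: q and not q both at w0.
Every branch of the negation's tableau closes; the branch above is one of them.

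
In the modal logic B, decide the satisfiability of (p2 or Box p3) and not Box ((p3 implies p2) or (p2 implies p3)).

1. (p2 or Box p3) and not Box ((p3 implies p2) or (p2 implies p3)), u
2. p2 or Box p3, u   [and-rule on 1]
3. not Box ((p3 implies p2) or (p2 implies p3)), u   [and-rule on 1]
4. Box p3, u   [or-rule on 2 (branches; this branch)]
5. p3, u   [Box-rule on 4 via uRu]
6. not ((p3 implies p2) or (p2 implies p3)), v   [neg-Box-rule on 3: fresh world v, uRv]
7. not (p3 implies p2), v   [neg-or-rule on 6]
8. not (p2 implies p3), v   [neg-or-rule on 6]
9. p3, v   [neg-implies-rule on 7]
10. not p2, v   [neg-implies-rule on 7]
11. p2, v   [neg-implies-rule on 8]
12. not p3, v   [neg-implies-rule on 8]
Accessibility: uRu, uRv, vRu, vRv
Branch closes: p2 and not p2 both at v.
(One branch shown.) All branches close.

No, unsatisfiable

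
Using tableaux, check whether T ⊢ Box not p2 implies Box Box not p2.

Invalid (countermodel exists)

Tableau for the negation not (Box not p2 implies Box Box not p2):
1. not (Box not p2 implies Box Box not p2), w0
2. Box not p2, w0
3. not Box Box not p2, w0
4. not p2, w0
5. not Box not p2, w1
6. not p2, w1
7. p2, w2
Accessibility: w0Rw0, w0Rw1, w1Rw1, w1Rw2, w2Rw2
The negation has an open branch (countermodel exists).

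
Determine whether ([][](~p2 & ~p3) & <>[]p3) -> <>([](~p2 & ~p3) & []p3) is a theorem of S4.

Tableau for the negation ~(([][](~p2 & ~p3) & <>[]p3) -> <>([](~p2 & ~p3) & []p3)):
1. ~(([][](~p2 & ~p3) & <>[]p3) -> <>([](~p2 & ~p3) & []p3)), u
2. [][](~p2 & ~p3) & <>[]p3, u   [~->-rule on 1]
3. ~<>([](~p2 & ~p3) & []p3), u   [~->-rule on 1]
4. [][](~p2 & ~p3), u   [&-rule on 2]
5. <>[]p3, u   [&-rule on 2]
6. ~([](~p2 & ~p3) & []p3), u   [~<>-rule on 3 via uRu]
7. [](~p2 & ~p3), u   [[]-rule on 4 via uRu]
8. ~p2 & ~p3, u   [[]-rule on 7 via uRu]
9. ~p2, u   [&-rule on 8]
10. ~p3, u   [&-rule on 8]
11. ~[]p3, u   [~&-rule on 6 (branches; this branch)]
12. []p3, v   [<>-rule on 5: fresh world v, uRv]
13. ~([](~p2 & ~p3) & []p3), v   [~<>-rule on 3 via uRv]
14. [](~p2 & ~p3), v   [[]-rule on 4 via uRv]
15. ~p2 & ~p3, v   [[]-rule on 7 via uRv]
16. ~p2, v   [&-rule on 15]
17. ~p3, v   [&-rule on 15]
18. p3, v   [[]-rule on 12 via vRv]
Accessibility: uRu, uRv, vRv
Branch closes: p3 and ~p3 both at v.
Every branch of the negation's tableau closes; the branch above is one of them.

Valid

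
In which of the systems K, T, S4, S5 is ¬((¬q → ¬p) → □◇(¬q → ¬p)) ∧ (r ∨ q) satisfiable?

K, T, S4

S4-tableau for the formula:
1. ¬((¬q → ¬p) → □◇(¬q → ¬p)) ∧ (r ∨ q), 0
2. ¬((¬q → ¬p) → □◇(¬q → ¬p)), 0   [∧-rule on 1]
3. r ∨ q, 0   [∧-rule on 1]
4. ¬q → ¬p, 0   [¬→-rule on 2]
5. ¬□◇(¬q → ¬p), 0   [¬→-rule on 2]
6. q, 0   [∨-rule on 3 (branches; this branch)]
7. ¬p, 0   [→-rule on 4 (branches; this branch)]
8. ¬◇(¬q → ¬p), 1   [¬□-rule on 5: fresh world 1, 0R1]
9. ¬(¬q → ¬p), 1   [¬◇-rule on 8 via 1R1]
10. ¬q, 1   [¬→-rule on 9]
11. p, 1   [¬→-rule on 9]
Accessibility: 0R0, 0R1, 1R1
Complete open branch: satisfiable in S4, hence also in K, T (this S4-model is also a K-model and a T-model).
S5-tableau for the formula:
1. ¬((¬q → ¬p) → □◇(¬q → ¬p)) ∧ (r ∨ q), 0
2. ¬((¬q → ¬p) → □◇(¬q → ¬p)), 0   [∧-rule on 1]
3. r ∨ q, 0   [∧-rule on 1]
4. ¬q → ¬p, 0   [¬→-rule on 2]
5. ¬□◇(¬q → ¬p), 0   [¬→-rule on 2]
6. q, 0   [∨-rule on 3 (branches; this branch)]
7. ¬p, 0   [→-rule on 4 (branches; this branch)]
8. ¬◇(¬q → ¬p), 1   [¬□-rule on 5: fresh world 1, 0R1]
9. ¬(¬q → ¬p), 0   [¬◇-rule on 8 via 1R0]
10. ¬q, 0   [¬→-rule on 9]
11. p, 0   [¬→-rule on 9]
Accessibility: 0R0, 0R1, 1R0, 1R1
Branch closes: q and ¬q both at 0.
Every branch closes (one shown): unsatisfiable in S5.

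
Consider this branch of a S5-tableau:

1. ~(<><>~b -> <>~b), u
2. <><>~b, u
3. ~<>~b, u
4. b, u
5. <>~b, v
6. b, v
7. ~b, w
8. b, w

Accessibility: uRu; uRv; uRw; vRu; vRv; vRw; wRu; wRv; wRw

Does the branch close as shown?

Closed

Both b and ~b appear at w.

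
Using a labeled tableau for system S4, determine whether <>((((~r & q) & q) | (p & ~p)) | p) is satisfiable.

Yes, satisfiable

1. <>((((~r & q) & q) | (p & ~p)) | p), u
2. (((~r & q) & q) | (p & ~p)) | p, v
3. p, v
Accessibility: uRu, uRv, vRv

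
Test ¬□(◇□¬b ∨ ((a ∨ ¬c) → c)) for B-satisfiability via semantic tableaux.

1. ¬□(◇□¬b ∨ ((a ∨ ¬c) → c)), 0
2. ¬(◇□¬b ∨ ((a ∨ ¬c) → c)), 1   [¬□-rule on 1: fresh world 1, 0R1]
3. ¬◇□¬b, 1   [¬∨-rule on 2]
4. ¬((a ∨ ¬c) → c), 1   [¬∨-rule on 2]
5. a ∨ ¬c, 1   [¬→-rule on 4]
6. ¬c, 1   [¬→-rule on 4]
7. ¬□¬b, 0   [¬◇-rule on 3 via 1R0]
8. ¬□¬b, 1   [¬◇-rule on 3 via 1R1]
9. b, 2   [¬□-rule on 7: fresh world 2, 0R2]
10. b, 3   [¬□-rule on 8: fresh world 3, 1R3]
11. ¬□¬b, 3   [¬◇-rule on 3 via 1R3]
12. b, 4   [¬□-rule on 11: fresh world 4, 3R4]
Accessibility: 0R0, 0R1, 0R2, 1R0, 1R1, 1R3, 2R0, 2R2, 3R1, 3R3, 3R4, 4R3, 4R4

Yes, satisfiable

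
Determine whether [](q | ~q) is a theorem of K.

Tableau for the negation ~[](q | ~q):
1. ~[](q | ~q), 0
2. ~(q | ~q), 1
3. ~q, 1
4. q, 1
Accessibility: 0R1
Branch closes: q and ~q both at 1.
Every branch of the negation's tableau closes; the branch above is one of them.

Valid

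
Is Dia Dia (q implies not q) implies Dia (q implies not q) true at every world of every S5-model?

Valid in S5

Tableau for the negation not (Dia Dia (q implies not q) implies Dia (q implies not q)):
1. not (Dia Dia (q implies not q) implies Dia (q implies not q)), u
2. Dia Dia (q implies not q), u
3. not Dia (q implies not q), u
4. not (q implies not q), u
5. q, u
6. Dia (q implies not q), v
7. not (q implies not q), v
8. q, v
9. q implies not q, w
10. not (q implies not q), w
11. q, w
12. not q, w
Accessibility: uRu, uRv, uRw, vRu, vRv, vRw, wRu, wRv, wRw
Branch closes: q and not q both at w.
Every branch of the negation's tableau closes; the branch above is one of them.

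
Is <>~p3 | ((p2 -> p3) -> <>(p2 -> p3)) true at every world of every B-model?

Valid

Tableau for the negation ~(<>~p3 | ((p2 -> p3) -> <>(p2 -> p3))):
1. ~(<>~p3 | ((p2 -> p3) -> <>(p2 -> p3))), w0
2. ~<>~p3, w0
3. ~((p2 -> p3) -> <>(p2 -> p3)), w0
4. p2 -> p3, w0
5. ~<>(p2 -> p3), w0
6. p3, w0
7. ~(p2 -> p3), w0
8. p2, w0
9. ~p3, w0
Accessibility: w0Rw0
Branch closes: p3 and ~p3 both at w0.
All branches of the negation close; one closing branch shown above.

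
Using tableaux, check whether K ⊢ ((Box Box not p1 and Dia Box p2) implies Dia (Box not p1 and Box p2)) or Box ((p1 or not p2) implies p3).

Valid in K

Tableau for the negation not (((Box Box not p1 and Dia Box p2) implies Dia (Box not p1 and Box p2)) or Box ((p1 or not p2) implies p3)):
1. not (((Box Box not p1 and Dia Box p2) implies Dia (Box not p1 and Box p2)) or Box ((p1 or not p2) implies p3)), u
2. not ((Box Box not p1 and Dia Box p2) implies Dia (Box not p1 and Box p2)), u
3. not Box ((p1 or not p2) implies p3), u
4. Box Box not p1 and Dia Box p2, u
5. not Dia (Box not p1 and Box p2), u
6. Box Box not p1, u
7. Dia Box p2, u
8. not ((p1 or not p2) implies p3), v
9. p1 or not p2, v
10. not p3, v
11. not (Box not p1 and Box p2), v
12. Box not p1, v
13. not p2, v
14. not Box p2, v
15. Box p2, w
16. not (Box not p1 and Box p2), w
17. Box not p1, w
18. not Box not p1, w
19. not p2, x
20. not p1, x
21. p1, y
22. p2, y
23. not p1, y
Accessibility: uRv, uRw, vRx, wRy
Branch closes: p1 and not p1 both at y.
Every branch of the negation's tableau closes; the branch above is one of them.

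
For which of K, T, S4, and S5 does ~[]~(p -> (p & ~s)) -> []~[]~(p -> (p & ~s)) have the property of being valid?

S5

S5-tableau for the negation ~(~[]~(p -> (p & ~s)) -> []~[]~(p -> (p & ~s))):
1. ~(~[]~(p -> (p & ~s)) -> []~[]~(p -> (p & ~s))), w0
2. ~[]~(p -> (p & ~s)), w0   [~->-rule on 1]
3. ~[]~[]~(p -> (p & ~s)), w0   [~->-rule on 1]
4. p -> (p & ~s), w1   [~[]-rule on 2: fresh world w1, w0Rw1]
5. p & ~s, w1   [->-rule on 4 (branches; this branch)]
6. p, w1   [&-rule on 5]
7. ~s, w1   [&-rule on 5]
8. []~(p -> (p & ~s)), w2   [~[]-rule on 3: fresh world w2, w0Rw2]
9. ~(p -> (p & ~s)), w0   [[]-rule on 8 via w2Rw0]
10. p, w0   [~->-rule on 9]
11. ~(p & ~s), w0   [~->-rule on 9]
12. ~(p -> (p & ~s)), w1   [[]-rule on 8 via w2Rw1]
13. ~(p & ~s), w1   [~->-rule on 12]
14. ~(p -> (p & ~s)), w2   [[]-rule on 8 via w2Rw2]
15. p, w2   [~->-rule on 14]
16. ~(p & ~s), w2   [~->-rule on 14]
17. s, w0   [~&-rule on 11 (branches; this branch)]
18. s, w1   [~&-rule on 13 (branches; this branch)]
Accessibility: w0Rw0, w0Rw1, w0Rw2, w1Rw0, w1Rw1, w1Rw2, w2Rw0, w2Rw1, w2Rw2
Branch closes: s and ~s both at w1.
Every branch closes (one shown): valid in S5.
S4-tableau for the negation ~(~[]~(p -> (p & ~s)) -> []~[]~(p -> (p & ~s))):
1. ~(~[]~(p -> (p & ~s)) -> []~[]~(p -> (p & ~s))), w0
2. ~[]~(p -> (p & ~s)), w0   [~->-rule on 1]
3. ~[]~[]~(p -> (p & ~s)), w0   [~->-rule on 1]
4. p -> (p & ~s), w1   [~[]-rule on 2: fresh world w1, w0Rw1]
5. p & ~s, w1   [->-rule on 4 (branches; this branch)]
6. p, w1   [&-rule on 5]
7. ~s, w1   [&-rule on 5]
8. []~(p -> (p & ~s)), w2   [~[]-rule on 3: fresh world w2, w0Rw2]
9. ~(p -> (p & ~s)), w2   [[]-rule on 8 via w2Rw2]
10. p, w2   [~->-rule on 9]
11. ~(p & ~s), w2   [~->-rule on 9]
12. s, w2   [~&-rule on 11 (branches; this branch)]
Accessibility: w0Rw0, w0Rw1, w0Rw2, w1Rw1, w2Rw2
Complete open branch: countermodel on an S4-frame, so not valid in S4, nor in K, T (the same frame is also a K-frame and a T-frame).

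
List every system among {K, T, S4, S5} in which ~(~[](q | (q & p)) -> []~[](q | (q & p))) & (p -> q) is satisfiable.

K, T, S4

S4-tableau for the formula:
1. ~(~[](q | (q & p)) -> []~[](q | (q & p))) & (p -> q), 0
2. ~(~[](q | (q & p)) -> []~[](q | (q & p))), 0   [&-rule on 1]
3. p -> q, 0   [&-rule on 1]
4. ~[](q | (q & p)), 0   [~->-rule on 2]
5. ~[]~[](q | (q & p)), 0   [~->-rule on 2]
6. q, 0   [->-rule on 3 (branches; this branch)]
7. ~(q | (q & p)), 1   [~[]-rule on 4: fresh world 1, 0R1]
8. ~q, 1   [~|-rule on 7]
9. ~(q & p), 1   [~|-rule on 7]
10. ~p, 1   [~&-rule on 9 (branches; this branch)]
11. [](q | (q & p)), 2   [~[]-rule on 5: fresh world 2, 0R2]
12. q | (q & p), 2   [[]-rule on 11 via 2R2]
13. q & p, 2   [|-rule on 12 (branches; this branch)]
14. q, 2   [&-rule on 13]
15. p, 2   [&-rule on 13]
Accessibility: 0R0, 0R1, 0R2, 1R1, 2R2
Complete open branch: satisfiable in S4, hence also in K, T (this S4-model is also a K-model and a T-model).
S5-tableau for the formula:
1. ~(~[](q | (q & p)) -> []~[](q | (q & p))) & (p -> q), 0
2. ~(~[](q | (q & p)) -> []~[](q | (q & p))), 0   [&-rule on 1]
3. p -> q, 0   [&-rule on 1]
4. ~[](q | (q & p)), 0   [~->-rule on 2]
5. ~[]~[](q | (q & p)), 0   [~->-rule on 2]
6. q, 0   [->-rule on 3 (branches; this branch)]
7. ~(q | (q & p)), 1   [~[]-rule on 4: fresh world 1, 0R1]
8. ~q, 1   [~|-rule on 7]
9. ~(q & p), 1   [~|-rule on 7]
10. ~p, 1   [~&-rule on 9 (branches; this branch)]
11. [](q | (q & p)), 2   [~[]-rule on 5: fresh world 2, 0R2]
12. q | (q & p), 0   [[]-rule on 11 via 2R0]
13. q | (q & p), 1   [[]-rule on 11 via 2R1]
14. q | (q & p), 2   [[]-rule on 11 via 2R2]
15. q & p, 0   [|-rule on 12 (branches; this branch)]
16. p, 0   [&-rule on 15]
17. q & p, 1   [|-rule on 13 (branches; this branch)]
18. q, 1   [&-rule on 17]
19. p, 1   [&-rule on 17]
Accessibility: 0R0, 0R1, 0R2, 1R0, 1R1, 1R2, 2R0, 2R1, 2R2
Branch closes: q and ~q both at 1.
Every branch closes (one shown): unsatisfiable in S5.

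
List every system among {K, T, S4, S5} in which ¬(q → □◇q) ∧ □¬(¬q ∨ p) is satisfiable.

K

K-tableau for the formula:
1. ¬(q → □◇q) ∧ □¬(¬q ∨ p), w0
2. ¬(q → □◇q), w0
3. □¬(¬q ∨ p), w0
4. q, w0
5. ¬□◇q, w0
6. ¬◇q, w1
7. ¬(¬q ∨ p), w1
8. q, w1
9. ¬p, w1
Accessibility: w0Rw1
Complete open branch: satisfiable in K.
T-tableau for the formula:
1. ¬(q → □◇q) ∧ □¬(¬q ∨ p), w0
2. ¬(q → □◇q), w0
3. □¬(¬q ∨ p), w0
4. q, w0
5. ¬□◇q, w0
6. ¬(¬q ∨ p), w0
7. ¬p, w0
8. ¬◇q, w1
9. ¬(¬q ∨ p), w1
10. q, w1
11. ¬p, w1
12. ¬q, w1
Accessibility: w0Rw0, w0Rw1, w1Rw1
Branch closes: q and ¬q both at w1.
Every branch closes (one shown): unsatisfiable in T, hence also in S4, S5 (every S4/S5-frame is a T-frame).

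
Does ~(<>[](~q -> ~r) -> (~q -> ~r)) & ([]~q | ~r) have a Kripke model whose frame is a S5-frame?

Unsatisfiable (every branch closes)

1. ~(<>[](~q -> ~r) -> (~q -> ~r)) & ([]~q | ~r), w0
2. ~(<>[](~q -> ~r) -> (~q -> ~r)), w0
3. []~q | ~r, w0
4. <>[](~q -> ~r), w0
5. ~(~q -> ~r), w0
6. ~q, w0
7. r, w0
8. []~q, w0
9. [](~q -> ~r), w1
10. ~q, w1
11. ~q -> ~r, w0
12. ~q -> ~r, w1
13. ~r, w0
Accessibility: w0Rw0, w0Rw1, w1Rw0, w1Rw1
Branch closes: r and ~r both at w0.
All branches of the tableau close; one closing branch shown above.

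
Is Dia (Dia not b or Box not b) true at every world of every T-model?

Tableau for the negation not Dia (Dia not b or Box not b):
1. not Dia (Dia not b or Box not b), w0
2. not (Dia not b or Box not b), w0
3. not Dia not b, w0
4. not Box not b, w0
5. b, w0
6. b, w1
7. not (Dia not b or Box not b), w1
8. not Dia not b, w1
9. not Box not b, w1
10. b, w2
Accessibility: w0Rw0, w0Rw1, w1Rw1, w1Rw2, w2Rw2
The negation has an open branch (countermodel exists).

Invalid (countermodel exists)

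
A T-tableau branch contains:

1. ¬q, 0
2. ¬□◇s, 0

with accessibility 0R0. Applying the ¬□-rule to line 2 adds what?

a fresh world 1 with 0R1, and ¬◇s at 1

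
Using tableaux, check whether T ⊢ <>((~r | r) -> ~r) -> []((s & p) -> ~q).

Tableau for the negation ~(<>((~r | r) -> ~r) -> []((s & p) -> ~q)):
1. ~(<>((~r | r) -> ~r) -> []((s & p) -> ~q)), w0
2. <>((~r | r) -> ~r), w0
3. ~[]((s & p) -> ~q), w0
4. (~r | r) -> ~r, w1
5. ~r, w1
6. ~((s & p) -> ~q), w2
7. s & p, w2
8. q, w2
9. s, w2
10. p, w2
Accessibility: w0Rw0, w0Rw1, w0Rw2, w1Rw1, w2Rw2
The negation has an open branch (countermodel exists).

No, not valid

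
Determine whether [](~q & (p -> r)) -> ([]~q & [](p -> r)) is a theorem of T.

Valid

Tableau for the negation ~([](~q & (p -> r)) -> ([]~q & [](p -> r))):
1. ~([](~q & (p -> r)) -> ([]~q & [](p -> r))), u
2. [](~q & (p -> r)), u   [~->-rule on 1]
3. ~([]~q & [](p -> r)), u   [~->-rule on 1]
4. ~q & (p -> r), u   [[]-rule on 2 via uRu]
5. ~q, u   [&-rule on 4]
6. p -> r, u   [&-rule on 4]
7. ~[](p -> r), u   [~&-rule on 3 (branches; this branch)]
8. r, u   [->-rule on 6 (branches; this branch)]
9. ~(p -> r), v   [~[]-rule on 7: fresh world v, uRv]
10. p, v   [~->-rule on 9]
11. ~r, v   [~->-rule on 9]
12. ~q & (p -> r), v   [[]-rule on 2 via uRv]
13. ~q, v   [&-rule on 12]
14. p -> r, v   [&-rule on 12]
15. r, v   [->-rule on 14 (branches; this branch)]
Accessibility: uRu, uRv, vRv
Branch closes: r and ~r both at v.
All branches of the negation close; one closing branch shown above.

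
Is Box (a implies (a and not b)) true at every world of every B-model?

Tableau for the negation not Box (a implies (a and not b)):
1. not Box (a implies (a and not b)), 0
2. not (a implies (a and not b)), 1
3. a, 1
4. not (a and not b), 1
5. b, 1
Accessibility: 0R0, 0R1, 1R0, 1R1
The negation has an open branch (countermodel exists).

No, not valid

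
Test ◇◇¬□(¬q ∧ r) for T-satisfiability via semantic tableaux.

Satisfiable (open branch found)

1. ◇◇¬□(¬q ∧ r), u
2. ◇¬□(¬q ∧ r), v
3. ¬□(¬q ∧ r), w
4. ¬(¬q ∧ r), x
5. ¬r, x
Accessibility: uRu, uRv, vRv, vRw, wRw, wRx, xRx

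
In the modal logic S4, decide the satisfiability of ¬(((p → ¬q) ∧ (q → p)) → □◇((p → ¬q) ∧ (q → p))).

1. ¬(((p → ¬q) ∧ (q → p)) → □◇((p → ¬q) ∧ (q → p))), 0
2. (p → ¬q) ∧ (q → p), 0   [¬→-rule on 1]
3. ¬□◇((p → ¬q) ∧ (q → p)), 0   [¬→-rule on 1]
4. p → ¬q, 0   [∧-rule on 2]
5. q → p, 0   [∧-rule on 2]
6. ¬q, 0   [→-rule on 4 (branches; this branch)]
7. p, 0   [→-rule on 5 (branches; this branch)]
8. ¬◇((p → ¬q) ∧ (q → p)), 1   [¬□-rule on 3: fresh world 1, 0R1]
9. ¬((p → ¬q) ∧ (q → p)), 1   [¬◇-rule on 8 via 1R1]
10. ¬(q → p), 1   [¬∧-rule on 9 (branches; this branch)]
11. q, 1   [¬→-rule on 10]
12. ¬p, 1   [¬→-rule on 10]
Accessibility: 0R0, 0R1, 1R1

Satisfiable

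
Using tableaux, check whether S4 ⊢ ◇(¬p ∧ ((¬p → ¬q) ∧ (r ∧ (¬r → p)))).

Tableau for the negation ¬◇(¬p ∧ ((¬p → ¬q) ∧ (r ∧ (¬r → p)))):
1. ¬◇(¬p ∧ ((¬p → ¬q) ∧ (r ∧ (¬r → p)))), w0
2. ¬(¬p ∧ ((¬p → ¬q) ∧ (r ∧ (¬r → p)))), w0
3. ¬((¬p → ¬q) ∧ (r ∧ (¬r → p))), w0
4. ¬(r ∧ (¬r → p)), w0
5. ¬(¬r → p), w0
6. ¬r, w0
7. ¬p, w0
Accessibility: w0Rw0
The negation has an open branch (countermodel exists).

No, not valid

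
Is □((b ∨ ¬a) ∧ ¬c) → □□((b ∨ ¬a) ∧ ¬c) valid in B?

Tableau for the negation ¬(□((b ∨ ¬a) ∧ ¬c) → □□((b ∨ ¬a) ∧ ¬c)):
1. ¬(□((b ∨ ¬a) ∧ ¬c) → □□((b ∨ ¬a) ∧ ¬c)), 0
2. □((b ∨ ¬a) ∧ ¬c), 0
3. ¬□□((b ∨ ¬a) ∧ ¬c), 0
4. (b ∨ ¬a) ∧ ¬c, 0
5. b ∨ ¬a, 0
6. ¬c, 0
7. ¬a, 0
8. ¬□((b ∨ ¬a) ∧ ¬c), 1
9. (b ∨ ¬a) ∧ ¬c, 1
10. b ∨ ¬a, 1
11. ¬c, 1
12. ¬a, 1
13. ¬((b ∨ ¬a) ∧ ¬c), 2
14. c, 2
Accessibility: 0R0, 0R1, 1R0, 1R1, 1R2, 2R1, 2R2
The negation has an open branch (countermodel exists).

No, not valid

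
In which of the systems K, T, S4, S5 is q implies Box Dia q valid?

S5

S5-tableau for the negation not (q implies Box Dia q):
1. not (q implies Box Dia q), u
2. q, u   [neg-implies-rule on 1]
3. not Box Dia q, u   [neg-implies-rule on 1]
4. not Dia q, v   [neg-Box-rule on 3: fresh world v, uRv]
5. not q, u   [neg-Dia-rule on 4 via vRu]
Accessibility: uRu, uRv, vRu, vRv
Branch closes: q and not q both at u.
Every branch closes (one shown): valid in S5.
S4-tableau for the negation not (q implies Box Dia q):
1. not (q implies Box Dia q), u
2. q, u   [neg-implies-rule on 1]
3. not Box Dia q, u   [neg-implies-rule on 1]
4. not Dia q, v   [neg-Box-rule on 3: fresh world v, uRv]
5. not q, v   [neg-Dia-rule on 4 via vRv]
Accessibility: uRu, uRv, vRv
Complete open branch: countermodel on an S4-frame, so not valid in S4, nor in K, T (the same frame is also a K-frame and a T-frame).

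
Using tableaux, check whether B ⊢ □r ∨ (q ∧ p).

Tableau for the negation ¬(□r ∨ (q ∧ p)):
1. ¬(□r ∨ (q ∧ p)), w0
2. ¬□r, w0
3. ¬(q ∧ p), w0
4. ¬p, w0
5. ¬r, w1
Accessibility: w0Rw0, w0Rw1, w1Rw0, w1Rw1
The negation has an open branch (countermodel exists).

Not valid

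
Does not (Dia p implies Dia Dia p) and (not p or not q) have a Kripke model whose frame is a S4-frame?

No, unsatisfiable

1. not (Dia p implies Dia Dia p) and (not p or not q), 0
2. not (Dia p implies Dia Dia p), 0
3. not p or not q, 0
4. Dia p, 0
5. not Dia Dia p, 0
6. not Dia p, 0
7. not p, 0
8. not q, 0
9. p, 1
10. not Dia p, 1
11. not p, 1
Accessibility: 0R0, 0R1, 1R1
Branch closes: p and not p both at 1.
All branches of the tableau close; one closing branch shown above.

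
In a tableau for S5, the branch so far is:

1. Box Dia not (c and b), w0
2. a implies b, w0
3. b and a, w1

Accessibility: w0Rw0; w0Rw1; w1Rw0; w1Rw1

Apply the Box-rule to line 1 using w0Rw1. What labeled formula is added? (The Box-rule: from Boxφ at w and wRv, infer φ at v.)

Dia not (c and b), w1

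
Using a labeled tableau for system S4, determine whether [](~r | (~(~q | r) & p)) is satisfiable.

1. [](~r | (~(~q | r) & p)), 0
2. ~r | (~(~q | r) & p), 0
3. ~(~q | r) & p, 0
4. ~(~q | r), 0
5. p, 0
6. q, 0
7. ~r, 0
Accessibility: 0R0

Satisfiable (open branch found)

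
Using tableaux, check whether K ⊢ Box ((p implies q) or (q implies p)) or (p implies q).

Tableau for the negation not (Box ((p implies q) or (q implies p)) or (p implies q)):
1. not (Box ((p implies q) or (q implies p)) or (p implies q)), w0
2. not Box ((p implies q) or (q implies p)), w0
3. not (p implies q), w0
4. p, w0
5. not q, w0
6. not ((p implies q) or (q implies p)), w1
7. not (p implies q), w1
8. not (q implies p), w1
9. p, w1
10. not q, w1
11. q, w1
12. not p, w1
Accessibility: w0Rw1
Branch closes: q and not q both at w1.
Every branch of the negation's tableau closes; the branch above is one of them.

Valid in K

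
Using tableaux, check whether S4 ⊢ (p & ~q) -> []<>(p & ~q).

Invalid (countermodel exists)

Tableau for the negation ~((p & ~q) -> []<>(p & ~q)):
1. ~((p & ~q) -> []<>(p & ~q)), 0
2. p & ~q, 0
3. ~[]<>(p & ~q), 0
4. p, 0
5. ~q, 0
6. ~<>(p & ~q), 1
7. ~(p & ~q), 1
8. q, 1
Accessibility: 0R0, 0R1, 1R1
The negation has an open branch (countermodel exists).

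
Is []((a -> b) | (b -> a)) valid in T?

Valid

Tableau for the negation ~[]((a -> b) | (b -> a)):
1. ~[]((a -> b) | (b -> a)), 0
2. ~((a -> b) | (b -> a)), 1
3. ~(a -> b), 1
4. ~(b -> a), 1
5. a, 1
6. ~b, 1
7. b, 1
8. ~a, 1
Accessibility: 0R0, 0R1, 1R1
Branch closes: b and ~b both at 1.
Every branch of the negation's tableau closes; the branch above is one of them.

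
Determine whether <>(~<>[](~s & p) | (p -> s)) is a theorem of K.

Not valid

Tableau for the negation ~<>(~<>[](~s & p) | (p -> s)):
1. ~<>(~<>[](~s & p) | (p -> s)), 0
The negation has an open branch (countermodel exists).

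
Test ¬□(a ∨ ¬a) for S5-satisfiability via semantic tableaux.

1. ¬□(a ∨ ¬a), u
2. ¬(a ∨ ¬a), v
3. ¬a, v
4. a, v
Accessibility: uRu, uRv, vRu, vRv
Branch closes: a and ¬a both at v.
Every branch closes; the branch above is one of them.

Unsatisfiable (every branch closes)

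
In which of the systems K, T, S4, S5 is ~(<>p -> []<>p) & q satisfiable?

S5-tableau for the formula:
1. ~(<>p -> []<>p) & q, u
2. ~(<>p -> []<>p), u
3. q, u
4. <>p, u
5. ~[]<>p, u
6. p, v
7. ~<>p, w
8. ~p, u
9. ~p, v
Accessibility: uRu, uRv, uRw, vRu, vRv, vRw, wRu, wRv, wRw
Branch closes: p and ~p both at v.
Every branch closes (one shown): unsatisfiable in S5.
S4-tableau for the formula:
1. ~(<>p -> []<>p) & q, u
2. ~(<>p -> []<>p), u
3. q, u
4. <>p, u
5. ~[]<>p, u
6. p, v
7. ~<>p, w
8. ~p, w
Accessibility: uRu, uRv, uRw, vRv, wRw
Complete open branch: satisfiable in S4, hence also in K, T (this S4-model is also a K-model and a T-model).

K, T, S4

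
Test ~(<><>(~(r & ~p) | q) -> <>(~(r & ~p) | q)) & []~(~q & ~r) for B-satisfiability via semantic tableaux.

Yes, satisfiable

1. ~(<><>(~(r & ~p) | q) -> <>(~(r & ~p) | q)) & []~(~q & ~r), 0
2. ~(<><>(~(r & ~p) | q) -> <>(~(r & ~p) | q)), 0   [&-rule on 1]
3. []~(~q & ~r), 0   [&-rule on 1]
4. <><>(~(r & ~p) | q), 0   [~->-rule on 2]
5. ~<>(~(r & ~p) | q), 0   [~->-rule on 2]
6. ~(~q & ~r), 0   [[]-rule on 3 via 0R0]
7. ~(~(r & ~p) | q), 0   [~<>-rule on 5 via 0R0]
8. r & ~p, 0   [~|-rule on 7]
9. ~q, 0   [~|-rule on 7]
10. r, 0   [&-rule on 8]
11. ~p, 0   [&-rule on 8]
12. <>(~(r & ~p) | q), 1   [<>-rule on 4: fresh world 1, 0R1]
13. ~(~q & ~r), 1   [[]-rule on 3 via 0R1]
14. ~(~(r & ~p) | q), 1   [~<>-rule on 5 via 0R1]
15. r & ~p, 1   [~|-rule on 14]
16. ~q, 1   [~|-rule on 14]
17. r, 1   [&-rule on 15]
18. ~p, 1   [&-rule on 15]
19. ~(r & ~p) | q, 2   [<>-rule on 12: fresh world 2, 1R2]
20. q, 2   [|-rule on 19 (branches; this branch)]
Accessibility: 0R0, 0R1, 1R0, 1R1, 1R2, 2R1, 2R2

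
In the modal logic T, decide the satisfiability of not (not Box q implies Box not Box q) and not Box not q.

1. not (not Box q implies Box not Box q) and not Box not q, u
2. not (not Box q implies Box not Box q), u   [and-rule on 1]
3. not Box not q, u   [and-rule on 1]
4. not Box q, u   [neg-implies-rule on 2]
5. not Box not Box q, u   [neg-implies-rule on 2]
6. q, v   [neg-Box-rule on 3: fresh world v, uRv]
7. not q, w   [neg-Box-rule on 4: fresh world w, uRw]
8. Box q, x   [neg-Box-rule on 5: fresh world x, uRx]
9. q, x   [Box-rule on 8 via xRx]
Accessibility: uRu, uRv, uRw, uRx, vRv, wRw, xRx

Yes, satisfiable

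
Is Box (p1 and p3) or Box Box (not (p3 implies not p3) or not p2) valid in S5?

Invalid (countermodel exists)

Tableau for the negation not (Box (p1 and p3) or Box Box (not (p3 implies not p3) or not p2)):
1. not (Box (p1 and p3) or Box Box (not (p3 implies not p3) or not p2)), u
2. not Box (p1 and p3), u
3. not Box Box (not (p3 implies not p3) or not p2), u
4. not (p1 and p3), v
5. not p3, v
6. not Box (not (p3 implies not p3) or not p2), w
7. not (not (p3 implies not p3) or not p2), x
8. p3 implies not p3, x
9. p2, x
10. not p3, x
Accessibility: uRu, uRv, uRw, uRx, vRu, vRv, vRw, vRx, wRu, wRv, wRw, wRx, xRu, xRv, xRw, xRx
The negation has an open branch (countermodel exists).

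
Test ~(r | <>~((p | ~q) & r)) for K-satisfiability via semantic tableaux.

1. ~(r | <>~((p | ~q) & r)), w0
2. ~r, w0
3. ~<>~((p | ~q) & r), w0

Yes, satisfiable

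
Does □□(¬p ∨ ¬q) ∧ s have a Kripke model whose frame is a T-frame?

1. □□(¬p ∨ ¬q) ∧ s, 0
2. □□(¬p ∨ ¬q), 0
3. s, 0
4. □(¬p ∨ ¬q), 0
5. ¬p ∨ ¬q, 0
6. ¬q, 0
Accessibility: 0R0

Satisfiable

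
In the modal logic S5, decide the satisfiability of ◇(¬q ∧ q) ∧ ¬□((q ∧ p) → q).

No, unsatisfiable

1. ◇(¬q ∧ q) ∧ ¬□((q ∧ p) → q), u
2. ◇(¬q ∧ q), u
3. ¬□((q ∧ p) → q), u
4. ¬q ∧ q, v
5. ¬q, v
6. q, v
Accessibility: uRu, uRv, vRu, vRv
Branch closes: q and ¬q both at v.
All branches of the tableau close; one closing branch shown above.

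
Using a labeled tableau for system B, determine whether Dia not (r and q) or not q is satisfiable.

Satisfiable

1. Dia not (r and q) or not q, 0
2. not q, 0
Accessibility: 0R0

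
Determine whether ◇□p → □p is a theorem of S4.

Not valid

Tableau for the negation ¬(◇□p → □p):
1. ¬(◇□p → □p), w0
2. ◇□p, w0
3. ¬□p, w0
4. □p, w1
5. p, w1
6. ¬p, w2
Accessibility: w0Rw0, w0Rw1, w0Rw2, w1Rw1, w2Rw2
The negation has an open branch (countermodel exists).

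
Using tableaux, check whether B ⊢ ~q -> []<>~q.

Tableau for the negation ~(~q -> []<>~q):
1. ~(~q -> []<>~q), 0
2. ~q, 0   [~->-rule on 1]
3. ~[]<>~q, 0   [~->-rule on 1]
4. ~<>~q, 1   [~[]-rule on 3: fresh world 1, 0R1]
5. q, 0   [~<>-rule on 4 via 1R0]
Accessibility: 0R0, 0R1, 1R0, 1R1
Branch closes: q and ~q both at 0.
All branches of the negation close; one closing branch shown above.

Valid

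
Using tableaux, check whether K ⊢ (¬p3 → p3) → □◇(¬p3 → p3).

Invalid (countermodel exists)

Tableau for the negation ¬((¬p3 → p3) → □◇(¬p3 → p3)):
1. ¬((¬p3 → p3) → □◇(¬p3 → p3)), w0
2. ¬p3 → p3, w0
3. ¬□◇(¬p3 → p3), w0
4. p3, w0
5. ¬◇(¬p3 → p3), w1
Accessibility: w0Rw1
The negation has an open branch (countermodel exists).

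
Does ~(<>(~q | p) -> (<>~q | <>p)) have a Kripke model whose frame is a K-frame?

No, unsatisfiable

1. ~(<>(~q | p) -> (<>~q | <>p)), 0
2. <>(~q | p), 0
3. ~(<>~q | <>p), 0
4. ~<>~q, 0
5. ~<>p, 0
6. ~q | p, 1
7. q, 1
8. ~p, 1
9. p, 1
Accessibility: 0R1
Branch closes: p and ~p both at 1.
(One branch shown.) All branches close.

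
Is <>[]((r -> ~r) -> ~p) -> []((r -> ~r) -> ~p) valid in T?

Invalid (countermodel exists)

Tableau for the negation ~(<>[]((r -> ~r) -> ~p) -> []((r -> ~r) -> ~p)):
1. ~(<>[]((r -> ~r) -> ~p) -> []((r -> ~r) -> ~p)), w0
2. <>[]((r -> ~r) -> ~p), w0
3. ~[]((r -> ~r) -> ~p), w0
4. []((r -> ~r) -> ~p), w1
5. (r -> ~r) -> ~p, w1
6. ~p, w1
7. ~((r -> ~r) -> ~p), w2
8. r -> ~r, w2
9. p, w2
10. ~r, w2
Accessibility: w0Rw0, w0Rw1, w0Rw2, w1Rw1, w2Rw2
The negation has an open branch (countermodel exists).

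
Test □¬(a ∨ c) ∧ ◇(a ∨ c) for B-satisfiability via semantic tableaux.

1. □¬(a ∨ c) ∧ ◇(a ∨ c), 0
2. □¬(a ∨ c), 0   [∧-rule on 1]
3. ◇(a ∨ c), 0   [∧-rule on 1]
4. ¬(a ∨ c), 0   [□-rule on 2 via 0R0]
5. ¬a, 0   [¬∨-rule on 4]
6. ¬c, 0   [¬∨-rule on 4]
7. a ∨ c, 1   [◇-rule on 3: fresh world 1, 0R1]
8. ¬(a ∨ c), 1   [□-rule on 2 via 0R1]
9. ¬a, 1   [¬∨-rule on 8]
10. ¬c, 1   [¬∨-rule on 8]
11. c, 1   [∨-rule on 7 (branches; this branch)]
Accessibility: 0R0, 0R1, 1R0, 1R1
Branch closes: c and ¬c both at 1.
(One branch shown.) All branches close.

No, unsatisfiable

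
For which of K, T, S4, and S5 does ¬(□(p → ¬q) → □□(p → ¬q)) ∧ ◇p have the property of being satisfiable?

K, T

S4-tableau for the formula:
1. ¬(□(p → ¬q) → □□(p → ¬q)) ∧ ◇p, w0
2. ¬(□(p → ¬q) → □□(p → ¬q)), w0   [∧-rule on 1]
3. ◇p, w0   [∧-rule on 1]
4. □(p → ¬q), w0   [¬→-rule on 2]
5. ¬□□(p → ¬q), w0   [¬→-rule on 2]
6. p → ¬q, w0   [□-rule on 4 via w0Rw0]
7. ¬q, w0   [→-rule on 6 (branches; this branch)]
8. p, w1   [◇-rule on 3: fresh world w1, w0Rw1]
9. p → ¬q, w1   [□-rule on 4 via w0Rw1]
10. ¬q, w1   [→-rule on 9 (branches; this branch)]
11. ¬□(p → ¬q), w2   [¬□-rule on 5: fresh world w2, w0Rw2]
12. p → ¬q, w2   [□-rule on 4 via w0Rw2]
13. ¬q, w2   [→-rule on 12 (branches; this branch)]
14. ¬(p → ¬q), w3   [¬□-rule on 11: fresh world w3, w2Rw3]
15. p, w3   [¬→-rule on 14]
16. q, w3   [¬→-rule on 14]
17. p → ¬q, w3   [□-rule on 4 via w0Rw3]
18. ¬q, w3   [→-rule on 17 (branches; this branch)]
Accessibility: w0Rw0, w0Rw1, w0Rw2, w0Rw3, w1Rw1, w2Rw2, w2Rw3, w3Rw3
Branch closes: q and ¬q both at w3.
Every branch closes (one shown): unsatisfiable in S4, hence also in S5 (every S5-frame is an S4-frame).
T-tableau for the formula:
1. ¬(□(p → ¬q) → □□(p → ¬q)) ∧ ◇p, w0
2. ¬(□(p → ¬q) → □□(p → ¬q)), w0   [∧-rule on 1]
3. ◇p, w0   [∧-rule on 1]
4. □(p → ¬q), w0   [¬→-rule on 2]
5. ¬□□(p → ¬q), w0   [¬→-rule on 2]
6. p → ¬q, w0   [□-rule on 4 via w0Rw0]
7. ¬q, w0   [→-rule on 6 (branches; this branch)]
8. p, w1   [◇-rule on 3: fresh world w1, w0Rw1]
9. p → ¬q, w1   [□-rule on 4 via w0Rw1]
10. ¬q, w1   [→-rule on 9 (branches; this branch)]
11. ¬□(p → ¬q), w2   [¬□-rule on 5: fresh world w2, w0Rw2]
12. p → ¬q, w2   [□-rule on 4 via w0Rw2]
13. ¬q, w2   [→-rule on 12 (branches; this branch)]
14. ¬(p → ¬q), w3   [¬□-rule on 11: fresh world w3, w2Rw3]
15. p, w3   [¬→-rule on 14]
16. q, w3   [¬→-rule on 14]
Accessibility: w0Rw0, w0Rw1, w0Rw2, w1Rw1, w2Rw2, w2Rw3, w3Rw3
Complete open branch: satisfiable in T, hence also in K (this T-model is also a K-model).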